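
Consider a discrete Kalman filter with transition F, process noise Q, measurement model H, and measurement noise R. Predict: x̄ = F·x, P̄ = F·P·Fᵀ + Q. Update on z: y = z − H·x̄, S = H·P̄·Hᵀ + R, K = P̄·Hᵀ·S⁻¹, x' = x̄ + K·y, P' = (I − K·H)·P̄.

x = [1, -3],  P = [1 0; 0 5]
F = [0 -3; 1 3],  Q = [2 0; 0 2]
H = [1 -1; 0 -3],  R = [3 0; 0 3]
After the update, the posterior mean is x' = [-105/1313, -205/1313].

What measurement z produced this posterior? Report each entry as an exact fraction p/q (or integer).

z = [-1, 1]

x̄ = F·x = [9, -8]
P̄ = F·P·Fᵀ + Q = [47 -45; -45 48]
S = H·P̄·Hᵀ + R = [188 279; 279 435]
K = P̄·Hᵀ·S⁻¹ = [785/1313 -96/1313; -93/1313 -375/1313]
x' − x̄ = [-11922/1313, 10299/1313] = K·y
y = (KᵀK)⁻¹·Kᵀ·(x' − x̄) = [-18, -23]
z = y + H·x̄ = [-18, -23] + [17, 24] = [-1, 1]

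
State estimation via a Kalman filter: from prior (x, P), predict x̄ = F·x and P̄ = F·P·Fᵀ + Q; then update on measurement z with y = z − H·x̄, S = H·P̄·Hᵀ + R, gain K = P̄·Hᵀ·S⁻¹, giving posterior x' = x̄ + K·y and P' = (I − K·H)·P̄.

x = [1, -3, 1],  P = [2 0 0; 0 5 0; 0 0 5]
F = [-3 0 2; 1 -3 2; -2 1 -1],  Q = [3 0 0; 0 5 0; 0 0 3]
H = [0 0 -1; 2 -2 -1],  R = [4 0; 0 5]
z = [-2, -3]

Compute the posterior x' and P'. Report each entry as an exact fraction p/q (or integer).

x̄ = F·x = [-1, 12, -6]
P̄ = F·P·Fᵀ + Q = [41 14 2; 14 72 -29; 2 -29 21]
y = z − H·x̄ = [-8, 17]
S = H·P̄·Hᵀ + R = [25 -41; -41 242]
K = P̄·Hᵀ·S⁻¹ = [1648/4369 1218/4369; 203/257 -58/257; -3401/4369 164/4369]
x' = x̄ + K·y = [3153/4369, 474/257, 3782/4369]
P' = (I − K·H)·P̄ = [119089/4369 7020/257 -6592/4369; 7020/257 7571/257 -812/257; -6592/4369 -812/257 13604/4369]

x' = [3153/4369, 474/257, 3782/4369]
P' = [119089/4369 7020/257 -6592/4369; 7020/257 7571/257 -812/257; -6592/4369 -812/257 13604/4369]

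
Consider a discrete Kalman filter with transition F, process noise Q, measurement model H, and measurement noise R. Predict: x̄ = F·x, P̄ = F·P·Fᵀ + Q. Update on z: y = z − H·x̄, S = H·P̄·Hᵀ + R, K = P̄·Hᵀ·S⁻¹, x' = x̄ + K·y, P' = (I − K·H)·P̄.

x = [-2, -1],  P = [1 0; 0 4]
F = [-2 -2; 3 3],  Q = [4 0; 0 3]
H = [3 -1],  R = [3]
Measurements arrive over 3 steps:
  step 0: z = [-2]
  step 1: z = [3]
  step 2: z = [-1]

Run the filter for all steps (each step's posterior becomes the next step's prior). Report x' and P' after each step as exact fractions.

step 0: x̄ = F·x = [6, -9]
step 0: P̄ = F·P·Fᵀ + Q = [24 -30; -30 48]
step 0: y = z − H·x̄ = [-29]
step 0: S = H·P̄·Hᵀ + R = [447]
step 0: K = P̄·Hᵀ·S⁻¹ = [34/149; -46/149]
step 0: x' = x̄ + K·y = [-92/149, -7/149]
step 0: P' = (I − K·H)·P̄ = [108/149 222/149; 222/149 804/149]
step 1: x̄ = F·x = [198/149, -297/149]
step 1: P̄ = F·P·Fᵀ + Q = [6020/149 -8136/149; -8136/149 12651/149]
step 1: y = z − H·x̄ = [-444/149]
step 1: S = H·P̄·Hᵀ + R = [116094/149]
step 1: K = P̄·Hᵀ·S⁻¹ = [4366/19349; -1123/3518]
step 1: x' = x̄ + K·y = [12702/19349, -1833/1759]
step 1: P' = (I − K·H)·P̄ = [14156/19349 2670/1759; 2670/1759 19389/3518]
step 2: x̄ = F·x = [14922/19349, -22383/19349]
step 2: P̄ = F·P·Fᵀ + Q = [795538/19349 -1077213/19349; -1077213/19349 3347733/38698]
step 2: y = z − H·x̄ = [-86498/19349]
step 2: S = H·P̄·Hᵀ + R = [30710067/38698]
step 2: K = P̄·Hᵀ·S⁻¹ = [2309218/10236689; -3270337/10236689]
step 2: x' = x̄ + K·y = [-2428594/10236689, 2777911/10236689]
step 2: P' = (I − K·H)·P̄ = [7491004/10236689 15545358/10236689; 15545358/10236689 56447085/10236689]

step 0: x' = [-92/149, -7/149], P' = [108/149 222/149; 222/149 804/149]
step 1: x' = [12702/19349, -1833/1759], P' = [14156/19349 2670/1759; 2670/1759 19389/3518]
step 2: x' = [-2428594/10236689, 2777911/10236689], P' = [7491004/10236689 15545358/10236689; 15545358/10236689 56447085/10236689]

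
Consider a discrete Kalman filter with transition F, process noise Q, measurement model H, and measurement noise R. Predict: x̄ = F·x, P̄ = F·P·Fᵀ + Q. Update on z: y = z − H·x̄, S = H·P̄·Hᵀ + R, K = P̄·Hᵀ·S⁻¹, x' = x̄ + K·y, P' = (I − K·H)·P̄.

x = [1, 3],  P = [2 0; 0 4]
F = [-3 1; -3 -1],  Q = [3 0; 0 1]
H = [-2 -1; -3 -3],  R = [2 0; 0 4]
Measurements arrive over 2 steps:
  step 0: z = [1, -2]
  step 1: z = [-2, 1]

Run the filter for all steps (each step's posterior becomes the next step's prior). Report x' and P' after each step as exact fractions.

step 0: x̄ = F·x = [0, -6]
step 0: P̄ = F·P·Fᵀ + Q = [25 14; 14 23]
step 0: y = z − H·x̄ = [-5, -20]
step 0: S = H·P̄·Hᵀ + R = [181 345; 345 688]
step 0: K = P̄·Hᵀ·S⁻¹ = [-3667/5503 903/5503; 3207/5503 -2496/5503]
step 0: x' = x̄ + K·y = [275/5503, 867/5503]
step 0: P' = (I − K·H)·P̄ = [8538/5503 -9742/5503; -9742/5503 13070/5503]
step 1: x̄ = F·x = [42/5503, -1692/5503]
step 1: P̄ = F·P·Fᵀ + Q = [164873/5503 63772/5503; 63772/5503 36963/5503]
step 1: y = z − H·x̄ = [-12614/5503, 553/5503]
step 1: S = H·P̄·Hᵀ + R = [962549/5503 1674075/5503; 1674075/5503 2986432/5503]
step 1: K = P̄·Hᵀ·S⁻¹ = [-4889717/13094681 -266655/13094681; 2657617/13094681 -2814840/13094681]
step 1: x' = x̄ + K·y = [11281375/13094681, -10400870/13094681]
step 1: P' = (I − K·H)·P̄ = [9423894/13094681 -9068354/13094681; -9068354/13094681 12821474/13094681]

step 0: x' = [275/5503, 867/5503], P' = [8538/5503 -9742/5503; -9742/5503 13070/5503]
step 1: x' = [11281375/13094681, -10400870/13094681], P' = [9423894/13094681 -9068354/13094681; -9068354/13094681 12821474/13094681]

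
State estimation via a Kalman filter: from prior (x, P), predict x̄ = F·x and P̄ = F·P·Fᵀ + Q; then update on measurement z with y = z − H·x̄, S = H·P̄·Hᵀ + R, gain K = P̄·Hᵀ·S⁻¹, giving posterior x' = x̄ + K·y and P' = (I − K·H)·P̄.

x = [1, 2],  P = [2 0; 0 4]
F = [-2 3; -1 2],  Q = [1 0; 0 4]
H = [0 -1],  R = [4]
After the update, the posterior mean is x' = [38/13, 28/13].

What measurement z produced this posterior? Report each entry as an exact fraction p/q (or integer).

z = [-2]

x̄ = F·x = [4, 3]
P̄ = F·P·Fᵀ + Q = [45 28; 28 22]
S = H·P̄·Hᵀ + R = [26]
K = P̄·Hᵀ·S⁻¹ = [-14/13; -11/13]
x' − x̄ = [-14/13, -11/13] = K·y
y = (KᵀK)⁻¹·Kᵀ·(x' − x̄) = [1]
z = y + H·x̄ = [1] + [-3] = [-2]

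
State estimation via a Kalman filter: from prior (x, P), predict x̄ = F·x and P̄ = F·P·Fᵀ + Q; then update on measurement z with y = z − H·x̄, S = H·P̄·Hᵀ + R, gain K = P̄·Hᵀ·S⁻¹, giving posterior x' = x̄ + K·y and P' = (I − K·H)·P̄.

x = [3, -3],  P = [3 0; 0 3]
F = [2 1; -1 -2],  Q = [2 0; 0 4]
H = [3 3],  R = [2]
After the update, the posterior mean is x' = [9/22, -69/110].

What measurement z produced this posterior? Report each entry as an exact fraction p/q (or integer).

x̄ = F·x = [3, 3]
P̄ = F·P·Fᵀ + Q = [17 -12; -12 19]
S = H·P̄·Hᵀ + R = [110]
K = P̄·Hᵀ·S⁻¹ = [3/22; 21/110]
x' − x̄ = [-57/22, -399/110] = K·y
y = (KᵀK)⁻¹·Kᵀ·(x' − x̄) = [-19]
z = y + H·x̄ = [-19] + [18] = [-1]

z = [-1]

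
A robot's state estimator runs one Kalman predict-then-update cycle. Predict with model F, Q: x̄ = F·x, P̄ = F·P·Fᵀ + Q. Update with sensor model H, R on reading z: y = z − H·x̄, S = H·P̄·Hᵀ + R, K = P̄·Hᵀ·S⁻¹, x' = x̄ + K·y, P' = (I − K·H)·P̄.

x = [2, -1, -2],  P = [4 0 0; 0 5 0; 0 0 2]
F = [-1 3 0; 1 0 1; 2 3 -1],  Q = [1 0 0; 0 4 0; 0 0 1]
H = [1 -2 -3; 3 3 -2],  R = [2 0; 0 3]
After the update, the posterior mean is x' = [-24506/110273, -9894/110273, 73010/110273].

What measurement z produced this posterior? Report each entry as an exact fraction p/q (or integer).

x̄ = F·x = [-5, 0, 3]
P̄ = F·P·Fᵀ + Q = [50 -4 37; -4 10 6; 37 6 64]
S = H·P̄·Hᵀ + R = [534 49; 49 211]
K = P̄·Hᵀ·S⁻¹ = [-14319/110273 36773/110273; -9156/110273 5262/110273; -35286/110273 8717/110273]
x' − x̄ = [526859/110273, -9894/110273, -257809/110273] = K·y
y = (KᵀK)⁻¹·Kᵀ·(x' − x̄) = [12, 19]
z = y + H·x̄ = [12, 19] + [-14, -21] = [-2, -2]

z = [-2, -2]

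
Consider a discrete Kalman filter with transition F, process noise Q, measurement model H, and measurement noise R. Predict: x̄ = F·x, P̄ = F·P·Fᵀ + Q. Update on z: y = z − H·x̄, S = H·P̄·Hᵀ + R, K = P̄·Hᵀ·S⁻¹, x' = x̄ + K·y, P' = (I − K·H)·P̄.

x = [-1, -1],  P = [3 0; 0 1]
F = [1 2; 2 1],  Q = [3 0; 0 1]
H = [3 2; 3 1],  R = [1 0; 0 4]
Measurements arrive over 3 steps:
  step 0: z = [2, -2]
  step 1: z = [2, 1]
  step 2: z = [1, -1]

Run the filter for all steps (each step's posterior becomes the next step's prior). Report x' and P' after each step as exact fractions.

step 0: x̄ = F·x = [-3, -3]
step 0: P̄ = F·P·Fᵀ + Q = [10 8; 8 14]
step 0: y = z − H·x̄ = [17, 10]
step 0: S = H·P̄·Hᵀ + R = [243 190; 190 156]
step 0: K = P̄·Hᵀ·S⁻¹ = [-11/452 247/904; 223/452 -323/904]
step 0: x' = x̄ + K·y = [-77/113, 205/113]
step 0: P' = (I − K·H)·P̄ = [333/452 -505/452; -505/452 869/452]
step 1: x̄ = F·x = [333/113, 51/113]
step 1: P̄ = F·P·Fᵀ + Q = [3145/452 -121/452; -121/452 633/452]
step 1: y = z − H·x̄ = [-875/113, -937/113]
step 1: S = H·P̄·Hᵀ + R = [29837/452 14241/226; 14241/226 7505/113]
step 1: K = P̄·Hᵀ·S⁻¹ = [5914/46727 17773/93454; 10740/46727 -19539/93454]
step 1: x' = x̄ + K·y = [36437/93454, 37869/93454]
step 1: P' = (I − K·H)·P̄ = [21726/46727 -29632/46727; -29632/46727 49818/46727]
step 2: x̄ = F·x = [112175/93454, 110743/93454]
step 2: P̄ = F·P·Fᵀ + Q = [242651/46727 -5072/46727; -5072/46727 64921/46727]
step 2: y = z − H·x̄ = [-464557/93454, -270361/46727]
step 2: S = H·P̄·Hᵀ + R = [2429406/46727 2268053/46727; 2268053/46727 2405256/46727]
step 2: K = P̄·Hᵀ·S⁻¹ = [1861493/14965201 2742367/14965201; 3487733/14965201 -2979524/14965201]
step 2: x' = x̄ + K·y = [-7157600/14965201, 17635785/14965201]
step 2: P' = (I − K·H)·P̄ = [6692481/14965201 -9107975/14965201; -9107975/14965201 15405829/14965201]

step 0: x' = [-77/113, 205/113], P' = [333/452 -505/452; -505/452 869/452]
step 1: x' = [36437/93454, 37869/93454], P' = [21726/46727 -29632/46727; -29632/46727 49818/46727]
step 2: x' = [-7157600/14965201, 17635785/14965201], P' = [6692481/14965201 -9107975/14965201; -9107975/14965201 15405829/14965201]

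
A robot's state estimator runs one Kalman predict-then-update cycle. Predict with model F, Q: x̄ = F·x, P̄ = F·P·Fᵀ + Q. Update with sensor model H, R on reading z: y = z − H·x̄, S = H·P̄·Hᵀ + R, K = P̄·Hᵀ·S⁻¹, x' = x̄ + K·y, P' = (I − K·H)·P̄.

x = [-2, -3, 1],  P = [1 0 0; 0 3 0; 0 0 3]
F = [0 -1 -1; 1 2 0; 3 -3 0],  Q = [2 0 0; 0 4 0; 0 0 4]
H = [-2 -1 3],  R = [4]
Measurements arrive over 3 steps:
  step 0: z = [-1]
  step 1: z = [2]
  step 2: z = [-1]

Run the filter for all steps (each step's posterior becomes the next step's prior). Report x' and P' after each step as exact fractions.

step 0: x' = [72/53, -324/53, -75/53], P' = [2679/371 -1376/371 1350/371; -1376/371 3807/371 285/371; 1350/371 285/371 1151/371]
step 1: x' = [3536489/734803, -4666136/734803, 1322352/734803], P' = [9539710/734803 -11368494/734803 2613882/734803; -11368494/734803 19536691/734803 -1139259/734803; 2613882/734803 -1139259/734803 1693639/734803]
step 2: x' = [-1671414692/1333239469, 4261740673/3999718407, -1052422146/1333239469], P' = [12727763398/1333239469 -13355034196/1333239469 4136415672/1333239469; -13355034196/1333239469 72140327990/3999718407 -1046515554/1333239469; 4136415672/1333239469 -1046515554/1333239469 3016582318/1333239469]

step 0: x̄ = F·x = [2, -8, 3]
step 0: P̄ = F·P·Fᵀ + Q = [8 -6 9; -6 17 -15; 9 -15 40]
step 0: y = z − H·x̄ = [-14]
step 0: S = H·P̄·Hᵀ + R = [371]
step 0: K = P̄·Hᵀ·S⁻¹ = [17/371; -50/371; 117/371]
step 0: x' = x̄ + K·y = [72/53, -324/53, -75/53]
step 0: P' = (I − K·H)·P̄ = [2679/371 -1376/371 1350/371; -1376/371 3807/371 285/371; 1350/371 285/371 1151/371]
step 1: x̄ = F·x = [399/53, -576/53, 1188/53]
step 1: P̄ = F·P·Fᵀ + Q = [6270/371 -8158/371 12354/371; -8158/371 13887/371 -18933/371; 12354/371 -18933/371 84626/371]
step 1: y = z − H·x̄ = [-3236/53]
step 1: S = H·P̄·Hᵀ + R = [734803/371]
step 1: K = P̄·Hᵀ·S⁻¹ = [32680/734803; -54370/734803; 248103/734803]
step 1: x' = x̄ + K·y = [3536489/734803, -4666136/734803, 1322352/734803]
step 1: P' = (I − K·H)·P̄ = [9539710/734803 -11368494/734803 2613882/734803; -11368494/734803 19536691/734803 -1139259/734803; 2613882/734803 -1139259/734803 1693639/734803]
step 2: x̄ = F·x = [3343784/734803, -5795783/734803, 24607875/734803]
step 2: P̄ = F·P·Fᵀ + Q = [20421418/734803 -28040252/734803 81456132/734803; -28040252/734803 45151710/734803 -122706498/734803; 81456132/734803 -122706498/734803 469259713/734803]
step 2: y = z − H·x̄ = [-73666643/734803]
step 2: S = H·P̄·Hᵀ + R = [3999718407/734803]
step 2: K = P̄·Hᵀ·S⁻¹ = [77188604/1333239469; -357190700/3999718407; 455857791/1333239469]
step 2: x' = x̄ + K·y = [-1671414692/1333239469, 4261740673/3999718407, -1052422146/1333239469]
step 2: P' = (I − K·H)·P̄ = [12727763398/1333239469 -13355034196/1333239469 4136415672/1333239469; -13355034196/1333239469 72140327990/3999718407 -1046515554/1333239469; 4136415672/1333239469 -1046515554/1333239469 3016582318/1333239469]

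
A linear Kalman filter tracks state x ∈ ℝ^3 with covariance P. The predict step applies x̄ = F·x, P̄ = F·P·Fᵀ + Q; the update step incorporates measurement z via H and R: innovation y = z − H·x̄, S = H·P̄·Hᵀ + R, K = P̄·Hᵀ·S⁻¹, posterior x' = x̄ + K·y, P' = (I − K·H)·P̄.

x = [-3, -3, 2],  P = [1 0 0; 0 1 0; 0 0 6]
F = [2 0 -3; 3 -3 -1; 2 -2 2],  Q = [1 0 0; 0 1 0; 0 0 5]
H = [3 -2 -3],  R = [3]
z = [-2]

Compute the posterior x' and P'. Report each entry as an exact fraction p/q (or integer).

x' = [-1122/251, -1586/1255, -3674/1255]
P' = [4684/251 5034/251 1283/251; 5034/251 30891/1255 4554/1255; 1283/251 4554/1255 3586/1255]

x̄ = F·x = [-12, -2, 4]
P̄ = F·P·Fᵀ + Q = [59 24 -32; 24 25 0; -32 0 37]
y = z − H·x̄ = [42]
S = H·P̄·Hᵀ + R = [1255]
K = P̄·Hᵀ·S⁻¹ = [45/251; 22/1255; -207/1255]
x' = x̄ + K·y = [-1122/251, -1586/1255, -3674/1255]
P' = (I − K·H)·P̄ = [4684/251 5034/251 1283/251; 5034/251 30891/1255 4554/1255; 1283/251 4554/1255 3586/1255]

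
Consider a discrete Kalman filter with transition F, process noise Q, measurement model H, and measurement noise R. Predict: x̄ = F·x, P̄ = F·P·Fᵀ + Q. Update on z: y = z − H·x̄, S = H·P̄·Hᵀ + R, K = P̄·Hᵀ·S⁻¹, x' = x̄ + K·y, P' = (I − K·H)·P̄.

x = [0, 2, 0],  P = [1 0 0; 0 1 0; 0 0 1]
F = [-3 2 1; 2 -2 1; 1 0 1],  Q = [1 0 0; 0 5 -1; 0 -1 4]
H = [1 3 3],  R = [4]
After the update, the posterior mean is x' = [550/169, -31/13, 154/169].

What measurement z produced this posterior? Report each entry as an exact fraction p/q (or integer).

x̄ = F·x = [4, -4, 0]
P̄ = F·P·Fᵀ + Q = [15 -9 -2; -9 14 2; -2 2 6]
S = H·P̄·Hᵀ + R = [169]
K = P̄·Hᵀ·S⁻¹ = [-18/169; 3/13; 22/169]
x' − x̄ = [-126/169, 21/13, 154/169] = K·y
y = (KᵀK)⁻¹·Kᵀ·(x' − x̄) = [7]
z = y + H·x̄ = [7] + [-8] = [-1]

z = [-1]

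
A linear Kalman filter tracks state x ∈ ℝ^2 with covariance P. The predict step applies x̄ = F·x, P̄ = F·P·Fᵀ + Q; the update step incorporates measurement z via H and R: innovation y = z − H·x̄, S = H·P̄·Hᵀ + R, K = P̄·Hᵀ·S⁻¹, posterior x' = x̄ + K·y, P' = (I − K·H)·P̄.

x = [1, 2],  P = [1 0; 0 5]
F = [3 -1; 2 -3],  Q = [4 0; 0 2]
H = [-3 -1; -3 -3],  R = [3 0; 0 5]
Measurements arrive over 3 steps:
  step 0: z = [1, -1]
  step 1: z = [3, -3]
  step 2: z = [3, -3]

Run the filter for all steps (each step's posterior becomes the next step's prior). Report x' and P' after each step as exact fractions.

step 0: x' = [-359/2431, 536/2431], P' = [1726/2431 -2191/2431; -2191/2431 3901/2431]
step 1: x' = [-28526777/23585469, 14113272/7861823], P' = [13331695/23585469 -5324190/7861823; -5324190/7861823 9888675/7861823]
step 2: x' = [-199375529139/180361730075, 281858377794/180361730075], P' = [101713796864/180361730075 -121638685569/180361730075; -121638685569/180361730075 225774270249/180361730075]

step 0: x̄ = F·x = [1, -4]
step 0: P̄ = F·P·Fᵀ + Q = [18 21; 21 51]
step 0: y = z − H·x̄ = [0, -10]
step 0: S = H·P̄·Hᵀ + R = [342 567; 567 1004]
step 0: K = P̄·Hᵀ·S⁻¹ = [-2987/7293 279/2431; 2672/7293 -1026/2431]
step 0: x' = x̄ + K·y = [-359/2431, 536/2431]
step 0: P' = (I − K·H)·P̄ = [1726/2431 -2191/2431; -2191/2431 3901/2431]
step 1: x̄ = F·x = [-1613/2431, -2326/2431]
step 1: P̄ = F·P·Fᵀ + Q = [42305/2431 46160/2431; 46160/2431 73167/2431]
step 1: y = z − H·x̄ = [128/2431, -1470/187]
step 1: S = H·P̄·Hᵀ + R = [738165/2431 88782/187; 88782/187 144791/187]
step 1: K = P̄·Hᵀ·S⁻¹ = [-8007505/23585469 528175/7861823; 2027965/7861823 -2738691/7861823]
step 1: x' = x̄ + K·y = [-28526777/23585469, 14113272/7861823]
step 1: P' = (I − K·H)·P̄ = [13331695/23585469 -5324190/7861823; -5324190/7861823 9888675/7861823]
step 2: x̄ = F·x = [-42640049/7861823, -184073002/23585469]
step 2: P̄ = F·P·Fᵀ + Q = [113276192/7861823 114895505/7861823; 114895505/7861823 559162783/23585469]
step 2: y = z − H·x̄ = [-497077036/23585469, -335578618/7861823]
step 2: S = H·P̄·Hᵀ + R = [5756495464/23585469 2957394571/7861823; 2957394571/7861823 4804402282/7861823]
step 2: K = P̄·Hᵀ·S⁻¹ = [-61167568341/180361730075 11954933223/180361730075; 46380595486/180361730075 -62481350808/180361730075]
step 2: x' = x̄ + K·y = [-199375529139/180361730075, 281858377794/180361730075]
step 2: P' = (I − K·H)·P̄ = [101713796864/180361730075 -121638685569/180361730075; -121638685569/180361730075 225774270249/180361730075]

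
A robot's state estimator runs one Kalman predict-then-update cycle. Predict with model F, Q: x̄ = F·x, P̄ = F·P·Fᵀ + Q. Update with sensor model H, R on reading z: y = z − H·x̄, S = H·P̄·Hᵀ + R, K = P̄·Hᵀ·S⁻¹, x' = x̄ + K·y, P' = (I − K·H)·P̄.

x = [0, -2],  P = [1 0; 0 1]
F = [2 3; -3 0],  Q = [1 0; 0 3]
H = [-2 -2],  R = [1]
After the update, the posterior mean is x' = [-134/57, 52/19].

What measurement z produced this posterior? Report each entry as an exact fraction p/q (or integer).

z = [-1]

x̄ = F·x = [-6, 0]
P̄ = F·P·Fᵀ + Q = [14 -6; -6 12]
S = H·P̄·Hᵀ + R = [57]
K = P̄·Hᵀ·S⁻¹ = [-16/57; -4/19]
x' − x̄ = [208/57, 52/19] = K·y
y = (KᵀK)⁻¹·Kᵀ·(x' − x̄) = [-13]
z = y + H·x̄ = [-13] + [12] = [-1]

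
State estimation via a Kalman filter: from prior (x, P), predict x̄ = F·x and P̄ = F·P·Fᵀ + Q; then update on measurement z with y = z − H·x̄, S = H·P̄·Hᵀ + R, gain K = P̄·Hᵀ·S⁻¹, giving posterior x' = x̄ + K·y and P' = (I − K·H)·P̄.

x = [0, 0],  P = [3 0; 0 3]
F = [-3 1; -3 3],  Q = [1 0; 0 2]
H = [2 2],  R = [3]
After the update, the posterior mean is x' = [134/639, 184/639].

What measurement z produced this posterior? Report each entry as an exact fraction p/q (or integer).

z = [1]

x̄ = F·x = [0, 0]
P̄ = F·P·Fᵀ + Q = [31 36; 36 56]
S = H·P̄·Hᵀ + R = [639]
K = P̄·Hᵀ·S⁻¹ = [134/639; 184/639]
x' − x̄ = [134/639, 184/639] = K·y
y = (KᵀK)⁻¹·Kᵀ·(x' − x̄) = [1]
z = y + H·x̄ = [1] + [0] = [1]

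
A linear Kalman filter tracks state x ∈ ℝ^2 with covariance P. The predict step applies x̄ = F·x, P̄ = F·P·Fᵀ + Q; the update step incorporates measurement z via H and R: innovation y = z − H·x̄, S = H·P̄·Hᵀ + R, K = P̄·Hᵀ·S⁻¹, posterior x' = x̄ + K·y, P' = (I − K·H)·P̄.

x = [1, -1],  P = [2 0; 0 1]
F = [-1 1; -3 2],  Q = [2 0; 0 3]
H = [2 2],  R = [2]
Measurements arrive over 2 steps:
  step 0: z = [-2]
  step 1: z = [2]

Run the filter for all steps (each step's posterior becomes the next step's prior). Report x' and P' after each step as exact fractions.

step 0: x̄ = F·x = [-2, -5]
step 0: P̄ = F·P·Fᵀ + Q = [5 8; 8 25]
step 0: y = z − H·x̄ = [12]
step 0: S = H·P̄·Hᵀ + R = [186]
step 0: K = P̄·Hᵀ·S⁻¹ = [13/93; 11/31]
step 0: x' = x̄ + K·y = [-10/31, -23/31]
step 0: P' = (I − K·H)·P̄ = [127/93 -38/31; -38/31 49/31]
step 1: x̄ = F·x = [-13/31, -16/31]
step 1: P̄ = F·P·Fᵀ + Q = [688/93 415/31; 415/31 1126/31]
step 1: y = z − H·x̄ = [120/31]
step 1: S = H·P̄·Hᵀ + R = [26410/93]
step 1: K = P̄·Hᵀ·S⁻¹ = [1933/13205; 4623/13205]
step 1: x' = x̄ + K·y = [389/2641, 2216/2641]
step 1: P' = (I − K·H)·P̄ = [17334/13205 -15401/13205; -15401/13205 20024/13205]

step 0: x' = [-10/31, -23/31], P' = [127/93 -38/31; -38/31 49/31]
step 1: x' = [389/2641, 2216/2641], P' = [17334/13205 -15401/13205; -15401/13205 20024/13205]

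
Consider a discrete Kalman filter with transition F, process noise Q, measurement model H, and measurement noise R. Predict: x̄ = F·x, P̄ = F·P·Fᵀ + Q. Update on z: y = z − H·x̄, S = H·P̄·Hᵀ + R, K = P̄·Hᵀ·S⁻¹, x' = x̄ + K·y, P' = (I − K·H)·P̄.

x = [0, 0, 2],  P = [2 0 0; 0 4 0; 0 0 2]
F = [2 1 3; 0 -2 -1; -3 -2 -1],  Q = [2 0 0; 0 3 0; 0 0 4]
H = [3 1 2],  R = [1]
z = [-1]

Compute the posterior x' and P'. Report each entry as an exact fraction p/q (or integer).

x̄ = F·x = [6, -2, -2]
P̄ = F·P·Fᵀ + Q = [32 -14 -26; -14 21 18; -26 18 40]
y = z − H·x̄ = [-13]
S = H·P̄·Hᵀ + R = [146]
K = P̄·Hᵀ·S⁻¹ = [15/73; 15/146; 10/73]
x' = x̄ + K·y = [243/73, -487/146, -276/73]
P' = (I − K·H)·P̄ = [1886/73 -1247/73 -2198/73; -1247/73 2841/146 1164/73; -2198/73 1164/73 2720/73]

x' = [243/73, -487/146, -276/73]
P' = [1886/73 -1247/73 -2198/73; -1247/73 2841/146 1164/73; -2198/73 1164/73 2720/73]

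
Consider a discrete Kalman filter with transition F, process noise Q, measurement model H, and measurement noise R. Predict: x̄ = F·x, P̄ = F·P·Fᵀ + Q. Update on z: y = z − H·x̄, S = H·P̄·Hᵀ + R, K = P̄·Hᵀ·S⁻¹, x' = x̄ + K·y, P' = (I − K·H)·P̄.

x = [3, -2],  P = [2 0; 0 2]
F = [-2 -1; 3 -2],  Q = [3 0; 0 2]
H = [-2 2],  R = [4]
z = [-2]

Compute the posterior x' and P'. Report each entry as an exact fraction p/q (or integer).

x̄ = F·x = [-4, 13]
P̄ = F·P·Fᵀ + Q = [13 -8; -8 28]
y = z − H·x̄ = [-36]
S = H·P̄·Hᵀ + R = [232]
K = P̄·Hᵀ·S⁻¹ = [-21/116; 9/29]
x' = x̄ + K·y = [73/29, 53/29]
P' = (I − K·H)·P̄ = [313/58 146/29; 146/29 164/29]

x' = [73/29, 53/29]
P' = [313/58 146/29; 146/29 164/29]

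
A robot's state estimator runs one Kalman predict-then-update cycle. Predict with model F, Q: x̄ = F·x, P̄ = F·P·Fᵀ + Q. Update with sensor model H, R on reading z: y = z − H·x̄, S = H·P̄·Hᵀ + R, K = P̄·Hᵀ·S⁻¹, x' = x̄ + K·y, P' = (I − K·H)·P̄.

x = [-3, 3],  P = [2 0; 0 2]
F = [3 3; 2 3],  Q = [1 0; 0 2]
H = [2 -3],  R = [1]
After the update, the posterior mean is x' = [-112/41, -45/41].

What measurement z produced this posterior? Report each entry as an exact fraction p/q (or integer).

x̄ = F·x = [0, 3]
P̄ = F·P·Fᵀ + Q = [37 30; 30 28]
S = H·P̄·Hᵀ + R = [41]
K = P̄·Hᵀ·S⁻¹ = [-16/41; -24/41]
x' − x̄ = [-112/41, -168/41] = K·y
y = (KᵀK)⁻¹·Kᵀ·(x' − x̄) = [7]
z = y + H·x̄ = [7] + [-9] = [-2]

z = [-2]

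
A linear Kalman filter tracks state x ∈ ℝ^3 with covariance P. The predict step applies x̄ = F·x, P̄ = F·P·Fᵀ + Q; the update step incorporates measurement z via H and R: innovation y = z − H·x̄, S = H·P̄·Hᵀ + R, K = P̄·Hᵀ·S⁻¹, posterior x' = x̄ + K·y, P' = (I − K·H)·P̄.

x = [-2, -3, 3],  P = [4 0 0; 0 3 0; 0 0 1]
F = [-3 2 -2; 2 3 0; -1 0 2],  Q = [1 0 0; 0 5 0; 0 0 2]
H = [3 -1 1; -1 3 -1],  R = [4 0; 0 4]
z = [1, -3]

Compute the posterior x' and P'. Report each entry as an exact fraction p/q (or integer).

x̄ = F·x = [-6, -13, 8]
P̄ = F·P·Fᵀ + Q = [53 -6 8; -6 48 -8; 8 -8 10]
y = z − H·x̄ = [-2, 38]
S = H·P̄·Hᵀ + R = [639 -437; -437 599]
K = P̄·Hᵀ·S⁻¹ = [4319/11987 1570/11987; 1545/11987 4289/11987; 1701/47948 -2121/47948]
x' = x̄ + K·y = [-20900/11987, 4061/11987, 74896/11987]
P' = (I − K·H)·P̄ = [12154/11987 -376/11987 -19562/11987; -376/11987 12044/11987 19352/11987; -19562/11987 19352/11987 79739/11987]

x' = [-20900/11987, 4061/11987, 74896/11987]
P' = [12154/11987 -376/11987 -19562/11987; -376/11987 12044/11987 19352/11987; -19562/11987 19352/11987 79739/11987]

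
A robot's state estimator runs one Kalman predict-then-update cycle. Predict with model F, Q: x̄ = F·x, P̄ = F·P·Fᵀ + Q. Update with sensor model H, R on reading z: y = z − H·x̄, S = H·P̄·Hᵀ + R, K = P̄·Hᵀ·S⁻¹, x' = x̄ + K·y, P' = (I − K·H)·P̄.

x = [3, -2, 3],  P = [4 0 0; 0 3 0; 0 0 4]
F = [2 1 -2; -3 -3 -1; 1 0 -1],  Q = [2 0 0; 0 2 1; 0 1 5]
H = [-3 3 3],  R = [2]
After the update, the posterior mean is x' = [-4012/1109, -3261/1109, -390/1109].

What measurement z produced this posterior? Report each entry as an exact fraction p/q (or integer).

z = [1]

x̄ = F·x = [-2, -6, 0]
P̄ = F·P·Fᵀ + Q = [37 -25 16; -25 69 -7; 16 -7 13]
S = H·P̄·Hᵀ + R = [1109]
K = P̄·Hᵀ·S⁻¹ = [-138/1109; 261/1109; -30/1109]
x' − x̄ = [-1794/1109, 3393/1109, -390/1109] = K·y
y = (KᵀK)⁻¹·Kᵀ·(x' − x̄) = [13]
z = y + H·x̄ = [13] + [-12] = [1]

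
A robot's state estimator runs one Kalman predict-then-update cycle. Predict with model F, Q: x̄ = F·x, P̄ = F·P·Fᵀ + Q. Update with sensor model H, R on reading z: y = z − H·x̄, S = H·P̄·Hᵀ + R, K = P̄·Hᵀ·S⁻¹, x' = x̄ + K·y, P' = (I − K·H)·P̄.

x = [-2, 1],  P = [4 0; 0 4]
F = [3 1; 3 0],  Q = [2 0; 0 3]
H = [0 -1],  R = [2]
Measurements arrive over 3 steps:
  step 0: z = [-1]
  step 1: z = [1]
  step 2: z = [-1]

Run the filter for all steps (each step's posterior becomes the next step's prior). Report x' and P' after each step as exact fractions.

step 0: x̄ = F·x = [-5, -6]
step 0: P̄ = F·P·Fᵀ + Q = [42 36; 36 39]
step 0: y = z − H·x̄ = [-7]
step 0: S = H·P̄·Hᵀ + R = [41]
step 0: K = P̄·Hᵀ·S⁻¹ = [-36/41; -39/41]
step 0: x' = x̄ + K·y = [47/41, 27/41]
step 0: P' = (I − K·H)·P̄ = [426/41 72/41; 72/41 78/41]
step 1: x̄ = F·x = [168/41, 141/41]
step 1: P̄ = F·P·Fᵀ + Q = [4426/41 4050/41; 4050/41 3957/41]
step 1: y = z − H·x̄ = [182/41]
step 1: S = H·P̄·Hᵀ + R = [4039/41]
step 1: K = P̄·Hᵀ·S⁻¹ = [-4050/4039; -3957/4039]
step 1: x' = x̄ + K·y = [-204/577, -525/577]
step 1: P' = (I − K·H)·P̄ = [35954/4039 8100/4039; 8100/4039 7914/4039]
step 2: x̄ = F·x = [-1137/577, -612/577]
step 2: P̄ = F·P·Fᵀ + Q = [55454/577 49698/577; 49698/577 335703/4039]
step 2: y = z − H·x̄ = [-1189/577]
step 2: S = H·P̄·Hᵀ + R = [343781/4039]
step 2: K = P̄·Hᵀ·S⁻¹ = [-347886/343781; -335703/343781]
step 2: x' = x̄ + K·y = [39441/343781, 327135/343781]
step 2: P' = (I − K·H)·P̄ = [3075898/343781 695772/343781; 695772/343781 671406/343781]

step 0: x' = [47/41, 27/41], P' = [426/41 72/41; 72/41 78/41]
step 1: x' = [-204/577, -525/577], P' = [35954/4039 8100/4039; 8100/4039 7914/4039]
step 2: x' = [39441/343781, 327135/343781], P' = [3075898/343781 695772/343781; 695772/343781 671406/343781]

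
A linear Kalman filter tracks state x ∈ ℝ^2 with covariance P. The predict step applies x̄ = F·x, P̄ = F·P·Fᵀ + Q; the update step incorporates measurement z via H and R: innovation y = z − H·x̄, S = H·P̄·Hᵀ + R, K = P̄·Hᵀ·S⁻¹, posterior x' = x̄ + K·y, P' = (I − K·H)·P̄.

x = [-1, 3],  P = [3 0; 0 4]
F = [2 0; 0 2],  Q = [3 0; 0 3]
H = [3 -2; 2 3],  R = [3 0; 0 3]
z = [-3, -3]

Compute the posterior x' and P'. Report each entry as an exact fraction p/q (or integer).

x̄ = F·x = [-2, 6]
P̄ = F·P·Fᵀ + Q = [15 0; 0 19]
y = z − H·x̄ = [15, -17]
S = H·P̄·Hᵀ + R = [214 -24; -24 234]
K = P̄·Hᵀ·S⁻¹ = [5/22 5/33; -19/125 57/250]
x' = x̄ + K·y = [-7/6, -39/250]
P' = (I − K·H)·P̄ = [5/22 0; 0 57/250]

x' = [-7/6, -39/250]
P' = [5/22 0; 0 57/250]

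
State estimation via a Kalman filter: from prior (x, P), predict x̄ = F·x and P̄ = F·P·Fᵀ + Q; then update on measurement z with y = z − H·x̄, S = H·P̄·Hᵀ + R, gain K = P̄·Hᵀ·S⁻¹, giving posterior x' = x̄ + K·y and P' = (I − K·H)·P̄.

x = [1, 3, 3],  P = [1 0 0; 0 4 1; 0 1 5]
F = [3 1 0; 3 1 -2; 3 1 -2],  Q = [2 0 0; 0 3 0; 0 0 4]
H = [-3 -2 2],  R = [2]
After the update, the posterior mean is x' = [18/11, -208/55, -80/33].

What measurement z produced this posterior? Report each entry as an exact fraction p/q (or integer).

z = [-2]

x̄ = F·x = [6, 0, 0]
P̄ = F·P·Fᵀ + Q = [15 11 11; 11 32 29; 11 29 33]
S = H·P̄·Hᵀ + R = [165]
K = P̄·Hᵀ·S⁻¹ = [-3/11; -13/55; -5/33]
x' − x̄ = [-48/11, -208/55, -80/33] = K·y
y = (KᵀK)⁻¹·Kᵀ·(x' − x̄) = [16]
z = y + H·x̄ = [16] + [-18] = [-2]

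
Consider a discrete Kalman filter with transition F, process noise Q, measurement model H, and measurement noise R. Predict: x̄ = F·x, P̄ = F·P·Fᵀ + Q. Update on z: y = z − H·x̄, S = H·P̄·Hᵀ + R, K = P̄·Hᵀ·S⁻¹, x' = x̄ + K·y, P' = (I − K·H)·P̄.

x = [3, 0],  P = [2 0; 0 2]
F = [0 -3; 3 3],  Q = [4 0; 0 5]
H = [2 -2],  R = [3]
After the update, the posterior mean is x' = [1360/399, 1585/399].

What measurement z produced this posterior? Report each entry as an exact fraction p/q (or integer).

x̄ = F·x = [0, 9]
P̄ = F·P·Fᵀ + Q = [22 -18; -18 41]
S = H·P̄·Hᵀ + R = [399]
K = P̄·Hᵀ·S⁻¹ = [80/399; -118/399]
x' − x̄ = [1360/399, -2006/399] = K·y
y = (KᵀK)⁻¹·Kᵀ·(x' − x̄) = [17]
z = y + H·x̄ = [17] + [-18] = [-1]

z = [-1]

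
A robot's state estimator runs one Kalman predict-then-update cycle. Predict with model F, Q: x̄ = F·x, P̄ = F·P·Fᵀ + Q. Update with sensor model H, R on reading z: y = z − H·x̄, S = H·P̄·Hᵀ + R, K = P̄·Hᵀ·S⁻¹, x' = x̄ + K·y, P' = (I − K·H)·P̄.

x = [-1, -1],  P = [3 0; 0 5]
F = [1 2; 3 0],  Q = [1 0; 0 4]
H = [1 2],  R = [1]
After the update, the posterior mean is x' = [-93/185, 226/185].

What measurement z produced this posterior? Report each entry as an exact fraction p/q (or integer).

x̄ = F·x = [-3, -3]
P̄ = F·P·Fᵀ + Q = [24 9; 9 31]
S = H·P̄·Hᵀ + R = [185]
K = P̄·Hᵀ·S⁻¹ = [42/185; 71/185]
x' − x̄ = [462/185, 781/185] = K·y
y = (KᵀK)⁻¹·Kᵀ·(x' − x̄) = [11]
z = y + H·x̄ = [11] + [-9] = [2]

z = [2]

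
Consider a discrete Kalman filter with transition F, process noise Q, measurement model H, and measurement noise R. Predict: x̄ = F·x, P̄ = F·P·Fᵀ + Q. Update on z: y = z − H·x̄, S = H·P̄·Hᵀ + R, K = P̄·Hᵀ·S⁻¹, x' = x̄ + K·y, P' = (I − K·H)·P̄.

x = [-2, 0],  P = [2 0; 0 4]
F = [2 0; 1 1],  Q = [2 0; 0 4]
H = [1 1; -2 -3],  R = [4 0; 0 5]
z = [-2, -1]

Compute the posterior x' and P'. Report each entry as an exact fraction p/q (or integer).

x' = [-469/239, 309/239]
P' = [911/239 -589/239; -589/239 491/239]

x̄ = F·x = [-4, -2]
P̄ = F·P·Fᵀ + Q = [10 4; 4 10]
y = z − H·x̄ = [4, -15]
S = H·P̄·Hᵀ + R = [32 -70; -70 183]
K = P̄·Hᵀ·S⁻¹ = [161/478 -11/239; -49/478 -59/239]
x' = x̄ + K·y = [-469/239, 309/239]
P' = (I − K·H)·P̄ = [911/239 -589/239; -589/239 491/239]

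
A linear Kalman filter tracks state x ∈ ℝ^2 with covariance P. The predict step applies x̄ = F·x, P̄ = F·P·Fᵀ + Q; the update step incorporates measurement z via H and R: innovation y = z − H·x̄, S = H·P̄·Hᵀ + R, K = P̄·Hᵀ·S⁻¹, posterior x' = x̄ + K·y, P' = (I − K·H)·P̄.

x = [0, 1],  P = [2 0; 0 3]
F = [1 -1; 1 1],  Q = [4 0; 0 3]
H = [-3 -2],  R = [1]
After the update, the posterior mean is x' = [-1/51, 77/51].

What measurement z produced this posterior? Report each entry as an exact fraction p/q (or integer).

x̄ = F·x = [-1, 1]
P̄ = F·P·Fᵀ + Q = [9 -1; -1 8]
S = H·P̄·Hᵀ + R = [102]
K = P̄·Hᵀ·S⁻¹ = [-25/102; -13/102]
x' − x̄ = [50/51, 26/51] = K·y
y = (KᵀK)⁻¹·Kᵀ·(x' − x̄) = [-4]
z = y + H·x̄ = [-4] + [1] = [-3]

z = [-3]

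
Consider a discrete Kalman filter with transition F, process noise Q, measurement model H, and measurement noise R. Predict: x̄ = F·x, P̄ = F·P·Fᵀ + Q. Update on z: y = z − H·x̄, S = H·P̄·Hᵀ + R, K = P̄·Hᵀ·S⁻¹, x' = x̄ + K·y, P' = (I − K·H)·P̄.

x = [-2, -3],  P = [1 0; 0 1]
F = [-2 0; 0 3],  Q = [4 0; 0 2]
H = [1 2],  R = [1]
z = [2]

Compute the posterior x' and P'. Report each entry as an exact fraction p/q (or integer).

x̄ = F·x = [4, -9]
P̄ = F·P·Fᵀ + Q = [8 0; 0 11]
y = z − H·x̄ = [16]
S = H·P̄·Hᵀ + R = [53]
K = P̄·Hᵀ·S⁻¹ = [8/53; 22/53]
x' = x̄ + K·y = [340/53, -125/53]
P' = (I − K·H)·P̄ = [360/53 -176/53; -176/53 99/53]

x' = [340/53, -125/53]
P' = [360/53 -176/53; -176/53 99/53]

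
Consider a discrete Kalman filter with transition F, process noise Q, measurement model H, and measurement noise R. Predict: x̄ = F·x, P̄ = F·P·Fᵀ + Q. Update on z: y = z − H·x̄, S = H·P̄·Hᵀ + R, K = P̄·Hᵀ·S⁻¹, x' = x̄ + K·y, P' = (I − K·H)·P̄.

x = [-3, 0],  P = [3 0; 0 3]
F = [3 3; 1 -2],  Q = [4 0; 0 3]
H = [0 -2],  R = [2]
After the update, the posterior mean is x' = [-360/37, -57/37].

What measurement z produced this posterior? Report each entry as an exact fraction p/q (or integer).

z = [3]

x̄ = F·x = [-9, -3]
P̄ = F·P·Fᵀ + Q = [58 -9; -9 18]
S = H·P̄·Hᵀ + R = [74]
K = P̄·Hᵀ·S⁻¹ = [9/37; -18/37]
x' − x̄ = [-27/37, 54/37] = K·y
y = (KᵀK)⁻¹·Kᵀ·(x' − x̄) = [-3]
z = y + H·x̄ = [-3] + [6] = [3]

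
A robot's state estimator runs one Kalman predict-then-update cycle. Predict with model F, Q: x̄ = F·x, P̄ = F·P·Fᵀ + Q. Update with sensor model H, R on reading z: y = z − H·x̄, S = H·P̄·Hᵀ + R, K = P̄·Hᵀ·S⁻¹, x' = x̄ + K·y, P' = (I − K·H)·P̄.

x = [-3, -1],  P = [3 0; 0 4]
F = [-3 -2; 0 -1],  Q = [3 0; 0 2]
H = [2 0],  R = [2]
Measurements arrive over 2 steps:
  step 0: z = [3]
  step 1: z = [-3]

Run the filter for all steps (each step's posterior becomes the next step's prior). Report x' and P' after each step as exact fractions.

step 0: x' = [149/93, -59/93], P' = [46/93 8/93; 8/93 430/93]
step 1: x' = [-7856/5111, 6845/5111], P' = [2509/5111 884/5111; 884/5111 17048/5111]

step 0: x̄ = F·x = [11, 1]
step 0: P̄ = F·P·Fᵀ + Q = [46 8; 8 6]
step 0: y = z − H·x̄ = [-19]
step 0: S = H·P̄·Hᵀ + R = [186]
step 0: K = P̄·Hᵀ·S⁻¹ = [46/93; 8/93]
step 0: x' = x̄ + K·y = [149/93, -59/93]
step 0: P' = (I − K·H)·P̄ = [46/93 8/93; 8/93 430/93]
step 1: x̄ = F·x = [-329/93, 59/93]
step 1: P̄ = F·P·Fᵀ + Q = [2509/93 884/93; 884/93 616/93]
step 1: y = z − H·x̄ = [379/93]
step 1: S = H·P̄·Hᵀ + R = [10222/93]
step 1: K = P̄·Hᵀ·S⁻¹ = [2509/5111; 884/5111]
step 1: x' = x̄ + K·y = [-7856/5111, 6845/5111]
step 1: P' = (I − K·H)·P̄ = [2509/5111 884/5111; 884/5111 17048/5111]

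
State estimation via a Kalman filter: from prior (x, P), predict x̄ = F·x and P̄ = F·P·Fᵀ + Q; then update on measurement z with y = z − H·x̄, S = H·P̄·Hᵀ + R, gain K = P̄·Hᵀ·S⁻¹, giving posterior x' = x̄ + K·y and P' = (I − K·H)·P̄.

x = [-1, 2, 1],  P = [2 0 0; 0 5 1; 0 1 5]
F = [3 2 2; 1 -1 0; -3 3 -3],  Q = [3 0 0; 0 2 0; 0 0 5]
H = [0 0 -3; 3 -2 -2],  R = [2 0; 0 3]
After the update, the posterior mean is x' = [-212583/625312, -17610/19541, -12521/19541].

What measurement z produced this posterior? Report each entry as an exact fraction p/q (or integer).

z = [2, 2]

x̄ = F·x = [3, -3, 6]
P̄ = F·P·Fᵀ + Q = [69 -6 -18; -6 9 -18; -18 -18 95]
S = H·P̄·Hᵀ + R = [857 624; 624 1184]
K = P̄·Hᵀ·S⁻¹ = [-5949/39082 184839/625312; 1998/19541 -1053/19541; -6489/19541 -13/19541]
x' − x̄ = [-2088519/625312, 41013/19541, -129767/19541] = K·y
y = (KᵀK)⁻¹·Kᵀ·(x' − x̄) = [20, -1]
z = y + H·x̄ = [20, -1] + [-18, 3] = [2, 2]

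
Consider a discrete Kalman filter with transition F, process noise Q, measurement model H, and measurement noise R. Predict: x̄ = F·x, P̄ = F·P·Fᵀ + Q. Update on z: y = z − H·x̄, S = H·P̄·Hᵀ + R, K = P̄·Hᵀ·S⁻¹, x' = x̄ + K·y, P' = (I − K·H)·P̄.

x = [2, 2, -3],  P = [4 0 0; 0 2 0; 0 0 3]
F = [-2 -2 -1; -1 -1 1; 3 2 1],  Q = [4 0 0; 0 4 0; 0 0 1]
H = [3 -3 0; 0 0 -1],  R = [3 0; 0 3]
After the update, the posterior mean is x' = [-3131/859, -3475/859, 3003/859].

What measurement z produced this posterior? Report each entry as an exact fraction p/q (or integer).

x̄ = F·x = [-5, -7, 7]
P̄ = F·P·Fᵀ + Q = [31 9 -35; 9 13 -13; -35 -13 48]
S = H·P̄·Hᵀ + R = [237 66; 66 51]
K = P̄·Hᵀ·S⁻¹ = [352/2577 1313/2577; -490/2577 1291/2577; -22/859 -780/859]
x' − x̄ = [1164/859, 2538/859, -3010/859] = K·y
y = (KᵀK)⁻¹·Kᵀ·(x' − x̄) = [-5, 4]
z = y + H·x̄ = [-5, 4] + [6, -7] = [1, -3]

z = [1, -3]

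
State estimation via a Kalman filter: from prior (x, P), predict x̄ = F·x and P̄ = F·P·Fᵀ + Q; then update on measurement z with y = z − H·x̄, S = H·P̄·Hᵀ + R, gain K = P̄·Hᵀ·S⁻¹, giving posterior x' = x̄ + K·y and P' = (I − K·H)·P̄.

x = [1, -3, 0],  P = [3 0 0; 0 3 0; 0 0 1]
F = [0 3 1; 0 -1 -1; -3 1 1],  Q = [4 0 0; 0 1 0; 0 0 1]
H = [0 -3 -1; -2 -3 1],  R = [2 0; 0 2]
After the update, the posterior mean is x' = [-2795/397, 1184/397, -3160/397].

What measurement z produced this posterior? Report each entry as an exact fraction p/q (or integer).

z = [-1, -3]

x̄ = F·x = [-9, 3, -6]
P̄ = F·P·Fᵀ + Q = [32 -10 10; -10 5 -4; 10 -4 32]
S = H·P̄·Hᵀ + R = [55 -27; -27 71]
K = P̄·Hᵀ·S⁻¹ = [193/794 -195/794; -377/1588 -121/1588; -193/794 195/794]
x' − x̄ = [778/397, -7/397, -778/397] = K·y
y = (KᵀK)⁻¹·Kᵀ·(x' − x̄) = [2, -6]
z = y + H·x̄ = [2, -6] + [-3, 3] = [-1, -3]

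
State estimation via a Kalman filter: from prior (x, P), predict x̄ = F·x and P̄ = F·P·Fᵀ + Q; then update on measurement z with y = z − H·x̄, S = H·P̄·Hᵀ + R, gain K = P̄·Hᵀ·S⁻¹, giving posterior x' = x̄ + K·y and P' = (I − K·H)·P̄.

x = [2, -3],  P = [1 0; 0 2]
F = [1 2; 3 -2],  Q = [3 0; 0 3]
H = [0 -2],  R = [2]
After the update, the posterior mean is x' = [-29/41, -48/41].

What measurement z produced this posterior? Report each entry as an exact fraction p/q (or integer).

x̄ = F·x = [-4, 12]
P̄ = F·P·Fᵀ + Q = [12 -5; -5 20]
S = H·P̄·Hᵀ + R = [82]
K = P̄·Hᵀ·S⁻¹ = [5/41; -20/41]
x' − x̄ = [135/41, -540/41] = K·y
y = (KᵀK)⁻¹·Kᵀ·(x' − x̄) = [27]
z = y + H·x̄ = [27] + [-24] = [3]

z = [3]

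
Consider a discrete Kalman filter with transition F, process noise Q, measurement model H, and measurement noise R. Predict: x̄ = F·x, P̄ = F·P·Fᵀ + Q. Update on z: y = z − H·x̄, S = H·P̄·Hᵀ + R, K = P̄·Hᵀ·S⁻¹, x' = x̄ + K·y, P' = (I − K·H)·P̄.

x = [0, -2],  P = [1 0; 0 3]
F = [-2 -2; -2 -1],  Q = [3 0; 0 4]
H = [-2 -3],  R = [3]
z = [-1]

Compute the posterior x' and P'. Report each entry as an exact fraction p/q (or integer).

x̄ = F·x = [4, 2]
P̄ = F·P·Fᵀ + Q = [19 10; 10 11]
y = z − H·x̄ = [13]
S = H·P̄·Hᵀ + R = [298]
K = P̄·Hᵀ·S⁻¹ = [-34/149; -53/298]
x' = x̄ + K·y = [154/149, -93/298]
P' = (I − K·H)·P̄ = [519/149 -312/149; -312/149 469/298]

x' = [154/149, -93/298]
P' = [519/149 -312/149; -312/149 469/298]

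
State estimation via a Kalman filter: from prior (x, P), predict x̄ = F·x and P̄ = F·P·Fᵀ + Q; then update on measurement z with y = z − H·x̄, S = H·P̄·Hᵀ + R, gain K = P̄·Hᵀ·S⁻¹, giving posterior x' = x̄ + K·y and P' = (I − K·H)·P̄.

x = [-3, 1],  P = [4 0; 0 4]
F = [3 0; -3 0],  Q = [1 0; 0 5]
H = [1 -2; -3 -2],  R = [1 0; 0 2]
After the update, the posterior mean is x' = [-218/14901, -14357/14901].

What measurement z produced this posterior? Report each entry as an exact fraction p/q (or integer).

z = [2, 2]

x̄ = F·x = [-9, 9]
P̄ = F·P·Fᵀ + Q = [37 -36; -36 41]
S = H·P̄·Hᵀ + R = [346 -91; -91 67]
K = P̄·Hᵀ·S⁻¹ = [3754/14901 -3575/14901; -5540/14901 -1742/14901]
x' − x̄ = [133891/14901, -148466/14901] = K·y
y = (KᵀK)⁻¹·Kᵀ·(x' − x̄) = [29, -7]
z = y + H·x̄ = [29, -7] + [-27, 9] = [2, 2]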